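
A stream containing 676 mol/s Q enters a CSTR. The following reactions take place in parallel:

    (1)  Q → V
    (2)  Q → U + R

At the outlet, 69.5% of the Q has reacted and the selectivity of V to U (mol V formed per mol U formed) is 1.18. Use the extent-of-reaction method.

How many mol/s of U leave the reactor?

216 mol/s

Conversion of Q: Q consumed = 0.695 × 676 = 469.8 mol/s = 1ξ₁ + 1ξ₂.
Selectivity: 1ξ₁ / (1ξ₂) = 1.18 → ξ₁ = 1.18 ξ₂.
Substitute: (1·1.18 + 1) ξ₂ = 469.8 → ξ₂ = 215.5 mol/s, ξ₁ = 254.3 mol/s.
Outlet amounts (n = n₀ + Σ ν·ξ):
  Q: 676 − 1(254.3) − 1(215.5) = 206.2
  V: 0 + 1(254.3) = 254.3
  U: 0 + 1(215.5) = 215.5
  R: 0 + 1(215.5) = 215.5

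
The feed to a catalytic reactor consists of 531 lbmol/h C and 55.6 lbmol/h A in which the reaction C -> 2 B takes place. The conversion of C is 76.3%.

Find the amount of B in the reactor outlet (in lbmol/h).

810 lbmol/h

C reacted = 0.763 × 531 = 405.2 lbmol/h; ν_C = −1, so ξ = 405.2/1 = 405.2 lbmol/h.
Outlet amounts (n = n₀ + ν ξ):
  C: 531 − 1(405.2) = 125.8
  B: 0 + 2(405.2) = 810.3
  A: 55.6 (inert)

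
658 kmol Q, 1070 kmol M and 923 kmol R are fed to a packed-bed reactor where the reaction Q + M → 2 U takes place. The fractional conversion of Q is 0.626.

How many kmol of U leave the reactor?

824 kmol

Q reacted = 0.626 × 658 = 411.9 kmol; ν_Q = −1, so ξ = 411.9/1 = 411.9 kmol.
Outlet amounts (n = n₀ + ν ξ):
  Q: 658 − 1(411.9) = 246.1
  M: 1070 − 1(411.9) = 658.1
  U: 0 + 2(411.9) = 823.8
  R: 923 (inert)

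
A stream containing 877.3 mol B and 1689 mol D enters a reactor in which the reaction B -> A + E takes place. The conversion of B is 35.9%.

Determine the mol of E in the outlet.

315 mol

B reacted = 0.359 × 877.3 = 315 mol; ν_B = −1, so ξ = 315/1 = 315 mol.
Outlet amounts (n = n₀ + ν ξ):
  B: 877.3 − 1(315) = 562.3
  A: 0 + 1(315) = 315
  E: 0 + 1(315) = 315
  D: 1689 (inert)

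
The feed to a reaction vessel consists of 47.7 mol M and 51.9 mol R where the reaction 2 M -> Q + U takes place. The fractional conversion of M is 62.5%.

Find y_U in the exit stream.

0.15

M reacted = 0.625 × 47.7 = 29.81 mol; ν_M = −2, so ξ = 29.81/2 = 14.91 mol.
Outlet amounts (n = n₀ + ν ξ):
  M: 47.7 − 2(14.91) = 17.89
  Q: 0 + 1(14.91) = 14.91
  U: 0 + 1(14.91) = 14.91
  R: 51.9 (inert)
Total out = 99.6 mol; y_U = 14.91 / 99.6 = 0.1497.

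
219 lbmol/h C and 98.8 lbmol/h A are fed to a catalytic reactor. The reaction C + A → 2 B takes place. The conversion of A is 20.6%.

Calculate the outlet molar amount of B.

A reacted = 0.206 × 98.8 = 20.35 lbmol/h; ν_A = −1, so ξ = 20.35/1 = 20.35 lbmol/h.
Outlet amounts (n = n₀ + ν ξ):
  C: 219 − 1(20.35) = 198.6
  A: 98.8 − 1(20.35) = 78.45
  B: 0 + 2(20.35) = 40.71

40.7 lbmol/h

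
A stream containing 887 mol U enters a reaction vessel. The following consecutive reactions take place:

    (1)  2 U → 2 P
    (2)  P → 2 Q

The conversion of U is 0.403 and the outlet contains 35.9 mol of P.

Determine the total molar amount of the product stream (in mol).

1210 mol

Conversion of U: U consumed = 2ξ₁ = 0.403 × 887 → ξ₁ = 178.7 mol.
P balance: n_P = 0 + 2ξ₁ − 1ξ₂ = 35.9 → ξ₂ = (2·178.7 − 35.9)/1 = 321.6 mol.
Outlet amounts (n = n₀ + Σ ν·ξ):
  U: 887 − 2(178.7) = 529.5
  P: 0 + 2(178.7) − 1(321.6) = 35.9
  Q: 0 + 2(321.6) = 643.1
Total out = 529.5 + 35.9 + 643.1 = 1209 mol.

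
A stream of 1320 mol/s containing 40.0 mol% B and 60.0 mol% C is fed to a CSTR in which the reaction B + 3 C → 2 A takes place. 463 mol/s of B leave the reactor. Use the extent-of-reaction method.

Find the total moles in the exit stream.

For B: n = n₀ − 1ξ → 463 = 528 − 1ξ, giving ξ = 65 mol/s.
Outlet amounts (n = n₀ + ν ξ):
  B: 528 − 1(65) = 463
  C: 792 − 3(65) = 597
  A: 0 + 2(65) = 130
Total out = 463 + 597 + 130 = 1190 mol/s.

1190 mol/s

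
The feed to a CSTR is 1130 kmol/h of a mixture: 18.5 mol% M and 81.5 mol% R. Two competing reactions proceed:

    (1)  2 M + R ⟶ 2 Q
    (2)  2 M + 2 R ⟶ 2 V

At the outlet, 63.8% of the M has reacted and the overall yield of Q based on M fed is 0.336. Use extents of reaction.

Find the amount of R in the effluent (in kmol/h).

823 kmol/h

Yield of Q: 2ξ₁ / 209.1 = 0.336 → ξ₁ = 35.12 kmol/h.
Conversion of M: 2ξ₁ + 2ξ₂ = 0.638 × 209.1 = 133.4 → ξ₂ = 31.57 kmol/h.
Outlet amounts (n = n₀ + Σ ν·ξ):
  M: 209.1 − 2(35.12) − 2(31.57) = 75.68
  R: 921 − 1(35.12) − 2(31.57) = 822.7
  Q: 0 + 2(35.12) = 70.24
  V: 0 + 2(31.57) = 63.13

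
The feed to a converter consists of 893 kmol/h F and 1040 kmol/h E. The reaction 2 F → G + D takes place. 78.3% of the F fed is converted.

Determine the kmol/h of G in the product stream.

350 kmol/h

F reacted = 0.783 × 893 = 699.2 kmol/h; ν_F = −2, so ξ = 699.2/2 = 349.6 kmol/h.
Outlet amounts (n = n₀ + ν ξ):
  F: 893 − 2(349.6) = 193.8
  G: 0 + 1(349.6) = 349.6
  D: 0 + 1(349.6) = 349.6
  E: 1040 (inert)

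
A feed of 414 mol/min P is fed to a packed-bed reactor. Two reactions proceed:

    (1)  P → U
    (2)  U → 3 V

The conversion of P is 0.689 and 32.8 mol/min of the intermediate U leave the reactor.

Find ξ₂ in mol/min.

Conversion of P: P consumed = 1ξ₁ = 0.689 × 414 → ξ₁ = 285.2 mol/min.
U balance: n_U = 0 + 1ξ₁ − 1ξ₂ = 32.8 → ξ₂ = (1·285.2 − 32.8)/1 = 252.4 mol/min.
Outlet amounts (n = n₀ + Σ ν·ξ):
  P: 414 − 1(285.2) = 128.8
  U: 0 + 1(285.2) − 1(252.4) = 32.8
  V: 0 + 3(252.4) = 757.3

ξ₂ = 252 mol/min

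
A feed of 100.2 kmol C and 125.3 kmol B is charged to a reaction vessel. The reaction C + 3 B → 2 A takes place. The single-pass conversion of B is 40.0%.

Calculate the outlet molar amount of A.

33.4 kmol

B reacted = 0.4 × 125.3 = 50.12 kmol; ν_B = −3, so ξ = 50.12/3 = 16.71 kmol.
Outlet amounts (n = n₀ + ν ξ):
  C: 100.2 − 1(16.71) = 83.49
  B: 125.3 − 3(16.71) = 75.18
  A: 0 + 2(16.71) = 33.41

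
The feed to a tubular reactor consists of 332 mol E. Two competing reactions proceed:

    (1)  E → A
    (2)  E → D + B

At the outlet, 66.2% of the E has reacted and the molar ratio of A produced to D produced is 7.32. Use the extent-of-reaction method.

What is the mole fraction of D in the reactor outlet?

Conversion of E: E consumed = 0.662 × 332 = 219.8 mol = 1ξ₁ + 1ξ₂.
Selectivity: 1ξ₁ / (1ξ₂) = 7.32 → ξ₁ = 7.32 ξ₂.
Substitute: (1·7.32 + 1) ξ₂ = 219.8 → ξ₂ = 26.42 mol, ξ₁ = 193.4 mol.
Outlet amounts (n = n₀ + Σ ν·ξ):
  E: 332 − 1(193.4) − 1(26.42) = 112.2
  A: 0 + 1(193.4) = 193.4
  D: 0 + 1(26.42) = 26.42
  B: 0 + 1(26.42) = 26.42
Total out = 358.4 mol; y_D = 26.42 / 358.4 = 0.0737.

0.0737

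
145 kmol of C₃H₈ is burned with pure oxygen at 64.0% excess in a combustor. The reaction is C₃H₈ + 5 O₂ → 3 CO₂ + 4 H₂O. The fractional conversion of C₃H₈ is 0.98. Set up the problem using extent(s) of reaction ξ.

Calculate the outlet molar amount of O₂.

Stoichiometric O₂ = 5 × 145 = 725 kmol; O₂ fed = 725 × 1.640 = 1189 kmol.
Fuel reacted = 0.98 × 145 → ξ = 142.1 kmol.
Outlet (n = n₀ + ν ξ):
  C₃H₈: 145 − 1(142.1) = 2.9
  O₂: 1189 − 5(142.1) = 478.5
  CO₂: 0 + 3(142.1) = 426.3
  H₂O: 0 + 4(142.1) = 568.4

478 kmol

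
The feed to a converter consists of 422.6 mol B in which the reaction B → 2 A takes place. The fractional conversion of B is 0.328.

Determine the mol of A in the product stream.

B reacted = 0.328 × 422.6 = 138.6 mol; ν_B = −1, so ξ = 138.6/1 = 138.6 mol.
Outlet amounts (n = n₀ + ν ξ):
  B: 422.6 − 1(138.6) = 284
  A: 0 + 2(138.6) = 277.2

277 mol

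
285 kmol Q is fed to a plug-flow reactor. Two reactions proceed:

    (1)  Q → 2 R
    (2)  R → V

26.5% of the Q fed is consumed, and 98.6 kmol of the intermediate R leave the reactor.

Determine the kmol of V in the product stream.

Conversion of Q: Q consumed = 1ξ₁ = 0.265 × 285 → ξ₁ = 75.53 kmol.
R balance: n_R = 0 + 2ξ₁ − 1ξ₂ = 98.6 → ξ₂ = (2·75.53 − 98.6)/1 = 52.45 kmol.
Outlet amounts (n = n₀ + Σ ν·ξ):
  Q: 285 − 1(75.53) = 209.5
  R: 0 + 2(75.53) − 1(52.45) = 98.6
  V: 0 + 1(52.45) = 52.45

52.5 kmol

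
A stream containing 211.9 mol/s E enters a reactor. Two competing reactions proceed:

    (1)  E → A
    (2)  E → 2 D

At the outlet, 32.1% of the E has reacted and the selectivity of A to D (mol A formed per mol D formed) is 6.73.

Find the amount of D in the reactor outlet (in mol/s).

Conversion of E: E consumed = 0.321 × 211.9 = 68.02 mol/s = 1ξ₁ + 1ξ₂.
Selectivity: 1ξ₁ / (2ξ₂) = 6.73 → ξ₁ = 13.46 ξ₂.
Substitute: (1·13.46 + 1) ξ₂ = 68.02 → ξ₂ = 4.704 mol/s, ξ₁ = 63.32 mol/s.
Outlet amounts (n = n₀ + Σ ν·ξ):
  E: 211.9 − 1(63.32) − 1(4.704) = 143.9
  A: 0 + 1(63.32) = 63.32
  D: 0 + 2(4.704) = 9.408

9.41 mol/s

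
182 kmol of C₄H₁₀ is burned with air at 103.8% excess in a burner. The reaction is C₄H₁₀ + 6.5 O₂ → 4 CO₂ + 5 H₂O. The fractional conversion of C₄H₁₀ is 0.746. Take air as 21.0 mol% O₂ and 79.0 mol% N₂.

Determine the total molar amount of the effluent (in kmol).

Stoichiometric O₂ = 6.5 × 182 = 1183 kmol; O₂ fed = 1183 × 2.038 = 2411 kmol.
N₂ fed = 2411 × 79/21 = 9070 kmol.
Fuel reacted = 0.746 × 182 → ξ = 135.8 kmol.
Outlet (n = n₀ + ν ξ):
  C₄H₁₀: 182 − 1(135.8) = 46.23
  O₂: 2411 − 6.5(135.8) = 1528
  N₂: 9070 (inert)
  CO₂: 0 + 4(135.8) = 543.1
  H₂O: 0 + 5(135.8) = 678.9
Total out = 46.23 + 1528 + 9070 + 543.1 + 678.9 = 11870 kmol.

11900 kmol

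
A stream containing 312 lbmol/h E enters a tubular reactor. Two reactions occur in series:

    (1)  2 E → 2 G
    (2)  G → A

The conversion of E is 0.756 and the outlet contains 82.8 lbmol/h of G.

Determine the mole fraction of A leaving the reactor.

Conversion of E: E consumed = 2ξ₁ = 0.756 × 312 → ξ₁ = 117.9 lbmol/h.
G balance: n_G = 0 + 2ξ₁ − 1ξ₂ = 82.8 → ξ₂ = (2·117.9 − 82.8)/1 = 153.1 lbmol/h.
Outlet amounts (n = n₀ + Σ ν·ξ):
  E: 312 − 2(117.9) = 76.13
  G: 0 + 2(117.9) − 1(153.1) = 82.8
  A: 0 + 1(153.1) = 153.1
Total out = 312 lbmol/h; y_A = 153.1 / 312 = 0.4906.

0.491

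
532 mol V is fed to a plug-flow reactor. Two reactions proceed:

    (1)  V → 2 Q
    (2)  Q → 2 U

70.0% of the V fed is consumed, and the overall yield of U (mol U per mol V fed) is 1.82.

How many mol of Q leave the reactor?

Conversion of V: V consumed = 1ξ₁ = 0.7 × 532 → ξ₁ = 372.4 mol.
Yield of U: 2ξ₂ / 532 = 1.82 → ξ₂ = 484.1 mol.
Outlet amounts (n = n₀ + Σ ν·ξ):
  V: 532 − 1(372.4) = 159.6
  Q: 0 + 2(372.4) − 1(484.1) = 260.7
  U: 0 + 2(484.1) = 968.2

261 mol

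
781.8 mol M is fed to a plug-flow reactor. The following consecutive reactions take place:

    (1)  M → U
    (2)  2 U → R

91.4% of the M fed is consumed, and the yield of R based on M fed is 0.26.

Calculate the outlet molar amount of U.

Conversion of M: M consumed = 1ξ₁ = 0.914 × 781.8 → ξ₁ = 714.6 mol.
Yield of R: 1ξ₂ / 781.8 = 0.26 → ξ₂ = 203.3 mol.
Outlet amounts (n = n₀ + Σ ν·ξ):
  M: 781.8 − 1(714.6) = 67.23
  U: 0 + 1(714.6) − 2(203.3) = 308
  R: 0 + 1(203.3) = 203.3

308 mol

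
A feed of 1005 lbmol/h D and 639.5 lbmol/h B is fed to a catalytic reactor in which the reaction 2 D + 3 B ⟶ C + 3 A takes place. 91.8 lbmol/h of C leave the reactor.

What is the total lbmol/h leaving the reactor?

For C: n = n₀ + 1ξ → 91.8 = 0 + 1ξ, giving ξ = 91.8 lbmol/h.
Outlet amounts (n = n₀ + ν ξ):
  D: 1005 − 2(91.8) = 821.4
  B: 639.5 − 3(91.8) = 364.1
  C: 0 + 1(91.8) = 91.8
  A: 0 + 3(91.8) = 275.4
Total out = 821.4 + 364.1 + 91.8 + 275.4 = 1553 lbmol/h.

1550 lbmol/h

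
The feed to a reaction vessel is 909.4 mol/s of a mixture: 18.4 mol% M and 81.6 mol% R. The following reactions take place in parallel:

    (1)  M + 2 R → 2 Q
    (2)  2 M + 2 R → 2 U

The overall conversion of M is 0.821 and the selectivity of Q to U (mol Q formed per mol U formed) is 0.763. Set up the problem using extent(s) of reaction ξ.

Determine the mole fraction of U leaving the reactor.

Conversion of M: M consumed = 0.821 × 167.3 = 137.4 mol/s = 1ξ₁ + 2ξ₂.
Selectivity: 2ξ₁ / (2ξ₂) = 0.763 → ξ₁ = 0.763 ξ₂.
Substitute: (1·0.763 + 2) ξ₂ = 137.4 → ξ₂ = 49.72 mol/s, ξ₁ = 37.94 mol/s.
Outlet amounts (n = n₀ + Σ ν·ξ):
  M: 167.3 − 1(37.94) − 2(49.72) = 29.95
  R: 742.1 − 2(37.94) − 2(49.72) = 566.8
  Q: 0 + 2(37.94) = 75.87
  U: 0 + 2(49.72) = 99.44
Total out = 772 mol/s; y_U = 99.44 / 772 = 0.1288.

0.129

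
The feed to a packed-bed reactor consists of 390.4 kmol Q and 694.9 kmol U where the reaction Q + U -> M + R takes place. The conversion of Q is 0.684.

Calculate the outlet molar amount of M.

267 kmol

Q reacted = 0.684 × 390.4 = 267 kmol; ν_Q = −1, so ξ = 267/1 = 267 kmol.
Outlet amounts (n = n₀ + ν ξ):
  Q: 390.4 − 1(267) = 123.4
  U: 694.9 − 1(267) = 427.9
  M: 0 + 1(267) = 267
  R: 0 + 1(267) = 267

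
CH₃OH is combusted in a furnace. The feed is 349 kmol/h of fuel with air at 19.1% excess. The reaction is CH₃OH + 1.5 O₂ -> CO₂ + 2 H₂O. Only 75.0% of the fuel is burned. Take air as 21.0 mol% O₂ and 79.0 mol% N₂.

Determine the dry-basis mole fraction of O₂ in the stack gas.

Stoichiometric O₂ = 1.5 × 349 = 523.5 kmol/h; O₂ fed = 523.5 × 1.191 = 623.5 kmol/h.
N₂ fed = 623.5 × 79/21 = 2346 kmol/h.
Fuel reacted = 0.75 × 349 → ξ = 261.8 kmol/h.
Outlet (n = n₀ + ν ξ):
  CH₃OH: 349 − 1(261.8) = 87.25
  O₂: 623.5 − 1.5(261.8) = 230.9
  N₂: 2346 (inert)
  CO₂: 0 + 1(261.8) = 261.8
  H₂O: 0 + 2(261.8) = 523.5
Dry total = 2925 kmol/h; y_O₂ (dry) = 230.9 / 2925 = 0.07892.

0.0789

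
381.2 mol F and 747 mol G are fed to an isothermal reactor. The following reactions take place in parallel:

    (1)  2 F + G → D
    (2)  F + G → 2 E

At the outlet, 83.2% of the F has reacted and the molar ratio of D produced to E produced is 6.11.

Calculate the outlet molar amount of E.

24.9 mol

Conversion of F: F consumed = 0.832 × 381.2 = 317.2 mol = 2ξ₁ + 1ξ₂.
Selectivity: 1ξ₁ / (2ξ₂) = 6.11 → ξ₁ = 12.22 ξ₂.
Substitute: (2·12.22 + 1) ξ₂ = 317.2 → ξ₂ = 12.47 mol, ξ₁ = 152.3 mol.
Outlet amounts (n = n₀ + Σ ν·ξ):
  F: 381.2 − 2(152.3) − 1(12.47) = 64.04
  G: 747 − 1(152.3) − 1(12.47) = 582.2
  D: 0 + 1(152.3) = 152.3
  E: 0 + 2(12.47) = 24.93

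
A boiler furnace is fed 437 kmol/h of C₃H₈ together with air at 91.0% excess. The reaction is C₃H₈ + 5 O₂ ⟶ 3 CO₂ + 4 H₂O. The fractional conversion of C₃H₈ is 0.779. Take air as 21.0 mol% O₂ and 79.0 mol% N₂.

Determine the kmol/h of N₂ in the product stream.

Stoichiometric O₂ = 5 × 437 = 2185 kmol/h; O₂ fed = 2185 × 1.910 = 4173 kmol/h.
N₂ fed = 4173 × 79/21 = 15700 kmol/h.
Fuel reacted = 0.779 × 437 → ξ = 340.4 kmol/h.
Outlet (n = n₀ + ν ξ):
  C₃H₈: 437 − 1(340.4) = 96.58
  O₂: 4173 − 5(340.4) = 2471
  N₂: 15700 (inert)
  CO₂: 0 + 3(340.4) = 1021
  H₂O: 0 + 4(340.4) = 1362

15700 kmol/h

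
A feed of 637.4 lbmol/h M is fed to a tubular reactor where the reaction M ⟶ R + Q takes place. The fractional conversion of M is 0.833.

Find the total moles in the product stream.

M reacted = 0.833 × 637.4 = 531 lbmol/h; ν_M = −1, so ξ = 531/1 = 531 lbmol/h.
Outlet amounts (n = n₀ + ν ξ):
  M: 637.4 − 1(531) = 106.4
  R: 0 + 1(531) = 531
  Q: 0 + 1(531) = 531
Total out = 106.4 + 531 + 531 = 1168 lbmol/h.

1170 lbmol/h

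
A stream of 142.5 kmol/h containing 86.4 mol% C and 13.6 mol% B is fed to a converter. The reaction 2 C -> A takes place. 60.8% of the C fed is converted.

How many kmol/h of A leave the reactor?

C reacted = 0.608 × 123.1 = 74.86 kmol/h; ν_C = −2, so ξ = 74.86/2 = 37.43 kmol/h.
Outlet amounts (n = n₀ + ν ξ):
  C: 123.1 − 2(37.43) = 48.26
  A: 0 + 1(37.43) = 37.43
  B: 19.38 (inert)

37.4 kmol/h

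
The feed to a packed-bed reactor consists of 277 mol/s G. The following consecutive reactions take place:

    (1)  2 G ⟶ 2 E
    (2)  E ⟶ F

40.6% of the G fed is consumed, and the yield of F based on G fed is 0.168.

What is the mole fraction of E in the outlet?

Conversion of G: G consumed = 2ξ₁ = 0.406 × 277 → ξ₁ = 56.23 mol/s.
Yield of F: 1ξ₂ / 277 = 0.168 → ξ₂ = 46.54 mol/s.
Outlet amounts (n = n₀ + Σ ν·ξ):
  G: 277 − 2(56.23) = 164.5
  E: 0 + 2(56.23) − 1(46.54) = 65.93
  F: 0 + 1(46.54) = 46.54
Total out = 277 mol/s; y_E = 65.93 / 277 = 0.238.

0.238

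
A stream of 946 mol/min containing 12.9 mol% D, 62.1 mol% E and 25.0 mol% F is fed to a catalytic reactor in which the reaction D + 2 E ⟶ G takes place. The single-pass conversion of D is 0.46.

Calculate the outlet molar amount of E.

475 mol/min

D reacted = 0.46 × 122 = 56.14 mol/min; ν_D = −1, so ξ = 56.14/1 = 56.14 mol/min.
Outlet amounts (n = n₀ + ν ξ):
  D: 122 − 1(56.14) = 65.9
  E: 587.5 − 2(56.14) = 475.2
  G: 0 + 1(56.14) = 56.14
  F: 236.5 (inert)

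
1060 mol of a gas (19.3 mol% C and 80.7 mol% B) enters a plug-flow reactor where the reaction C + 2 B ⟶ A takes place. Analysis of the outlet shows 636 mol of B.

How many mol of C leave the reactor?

For B: n = n₀ − 2ξ → 636 = 855.4 − 2ξ, giving ξ = 109.7 mol.
Outlet amounts (n = n₀ + ν ξ):
  C: 204.6 − 1(109.7) = 94.87
  B: 855.4 − 2(109.7) = 636
  A: 0 + 1(109.7) = 109.7

94.9 mol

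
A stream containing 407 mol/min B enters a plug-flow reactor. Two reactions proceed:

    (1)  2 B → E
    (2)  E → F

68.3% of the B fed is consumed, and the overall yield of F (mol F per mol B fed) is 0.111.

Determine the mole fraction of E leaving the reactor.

0.35

Conversion of B: B consumed = 2ξ₁ = 0.683 × 407 → ξ₁ = 139 mol/min.
Yield of F: 1ξ₂ / 407 = 0.111 → ξ₂ = 45.18 mol/min.
Outlet amounts (n = n₀ + Σ ν·ξ):
  B: 407 − 2(139) = 129
  E: 0 + 1(139) − 1(45.18) = 93.81
  F: 0 + 1(45.18) = 45.18
Total out = 268 mol/min; y_E = 93.81 / 268 = 0.35.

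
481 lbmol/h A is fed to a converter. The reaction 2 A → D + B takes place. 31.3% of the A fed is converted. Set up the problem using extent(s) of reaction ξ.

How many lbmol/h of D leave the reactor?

A reacted = 0.313 × 481 = 150.6 lbmol/h; ν_A = −2, so ξ = 150.6/2 = 75.28 lbmol/h.
Outlet amounts (n = n₀ + ν ξ):
  A: 481 − 2(75.28) = 330.4
  D: 0 + 1(75.28) = 75.28
  B: 0 + 1(75.28) = 75.28

75.3 lbmol/h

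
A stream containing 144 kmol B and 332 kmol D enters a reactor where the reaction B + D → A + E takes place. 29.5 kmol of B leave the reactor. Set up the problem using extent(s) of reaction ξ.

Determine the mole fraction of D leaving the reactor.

For B: n = n₀ − 1ξ → 29.5 = 144 − 1ξ, giving ξ = 114.5 kmol.
Outlet amounts (n = n₀ + ν ξ):
  B: 144 − 1(114.5) = 29.5
  D: 332 − 1(114.5) = 217.5
  A: 0 + 1(114.5) = 114.5
  E: 0 + 1(114.5) = 114.5
Total out = 476 kmol; y_D = 217.5 / 476 = 0.4569.

0.457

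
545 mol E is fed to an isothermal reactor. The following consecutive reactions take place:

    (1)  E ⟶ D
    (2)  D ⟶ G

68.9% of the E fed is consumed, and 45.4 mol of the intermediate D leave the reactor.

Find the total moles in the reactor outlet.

Conversion of E: E consumed = 1ξ₁ = 0.689 × 545 → ξ₁ = 375.5 mol.
D balance: n_D = 0 + 1ξ₁ − 1ξ₂ = 45.4 → ξ₂ = (1·375.5 − 45.4)/1 = 330.1 mol.
Outlet amounts (n = n₀ + Σ ν·ξ):
  E: 545 − 1(375.5) = 169.5
  D: 0 + 1(375.5) − 1(330.1) = 45.4
  G: 0 + 1(330.1) = 330.1
Total out = 169.5 + 45.4 + 330.1 = 545 mol.

545 mol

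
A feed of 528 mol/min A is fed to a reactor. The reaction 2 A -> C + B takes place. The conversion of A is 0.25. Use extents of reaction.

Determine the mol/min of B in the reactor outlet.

A reacted = 0.25 × 528 = 132 mol/min; ν_A = −2, so ξ = 132/2 = 66 mol/min.
Outlet amounts (n = n₀ + ν ξ):
  A: 528 − 2(66) = 396
  C: 0 + 1(66) = 66
  B: 0 + 1(66) = 66

66 mol/min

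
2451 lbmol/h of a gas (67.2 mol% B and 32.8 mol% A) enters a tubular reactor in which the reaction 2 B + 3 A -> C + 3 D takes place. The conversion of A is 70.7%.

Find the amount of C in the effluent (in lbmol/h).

189 lbmol/h

A reacted = 0.707 × 803.9 = 568.4 lbmol/h; ν_A = −3, so ξ = 568.4/3 = 189.5 lbmol/h.
Outlet amounts (n = n₀ + ν ξ):
  B: 1647 − 2(189.5) = 1268
  A: 803.9 − 3(189.5) = 235.6
  C: 0 + 1(189.5) = 189.5
  D: 0 + 3(189.5) = 568.4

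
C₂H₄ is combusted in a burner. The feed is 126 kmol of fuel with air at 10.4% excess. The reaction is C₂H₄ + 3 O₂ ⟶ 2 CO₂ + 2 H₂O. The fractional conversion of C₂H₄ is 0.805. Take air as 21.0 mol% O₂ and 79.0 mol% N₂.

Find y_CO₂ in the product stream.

0.096

Stoichiometric O₂ = 3 × 126 = 378 kmol; O₂ fed = 378 × 1.104 = 417.3 kmol.
N₂ fed = 417.3 × 79/21 = 1570 kmol.
Fuel reacted = 0.805 × 126 → ξ = 101.4 kmol.
Outlet (n = n₀ + ν ξ):
  C₂H₄: 126 − 1(101.4) = 24.57
  O₂: 417.3 − 3(101.4) = 113
  N₂: 1570 (inert)
  CO₂: 0 + 2(101.4) = 202.9
  H₂O: 0 + 2(101.4) = 202.9
Total out = 2113 kmol; y_CO₂ = 202.9 / 2113 = 0.096.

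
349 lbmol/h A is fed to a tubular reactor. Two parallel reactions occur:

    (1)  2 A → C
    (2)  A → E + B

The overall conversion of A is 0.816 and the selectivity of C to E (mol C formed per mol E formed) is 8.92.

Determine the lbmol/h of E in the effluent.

Conversion of A: A consumed = 0.816 × 349 = 284.8 lbmol/h = 2ξ₁ + 1ξ₂.
Selectivity: 1ξ₁ / (1ξ₂) = 8.92 → ξ₁ = 8.92 ξ₂.
Substitute: (2·8.92 + 1) ξ₂ = 284.8 → ξ₂ = 15.12 lbmol/h, ξ₁ = 134.8 lbmol/h.
Outlet amounts (n = n₀ + Σ ν·ξ):
  A: 349 − 2(134.8) − 1(15.12) = 64.22
  C: 0 + 1(134.8) = 134.8
  E: 0 + 1(15.12) = 15.12
  B: 0 + 1(15.12) = 15.12

15.1 lbmol/h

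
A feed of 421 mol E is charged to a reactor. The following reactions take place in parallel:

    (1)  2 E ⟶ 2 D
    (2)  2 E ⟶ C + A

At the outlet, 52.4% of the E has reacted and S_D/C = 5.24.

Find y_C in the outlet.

0.0724

Conversion of E: E consumed = 0.524 × 421 = 220.6 mol = 2ξ₁ + 2ξ₂.
Selectivity: 2ξ₁ / (1ξ₂) = 5.24 → ξ₁ = 2.62 ξ₂.
Substitute: (2·2.62 + 2) ξ₂ = 220.6 → ξ₂ = 30.47 mol, ξ₁ = 79.83 mol.
Outlet amounts (n = n₀ + Σ ν·ξ):
  E: 421 − 2(79.83) − 2(30.47) = 200.4
  D: 0 + 2(79.83) = 159.7
  C: 0 + 1(30.47) = 30.47
  A: 0 + 1(30.47) = 30.47
Total out = 421 mol; y_C = 30.47 / 421 = 0.07238.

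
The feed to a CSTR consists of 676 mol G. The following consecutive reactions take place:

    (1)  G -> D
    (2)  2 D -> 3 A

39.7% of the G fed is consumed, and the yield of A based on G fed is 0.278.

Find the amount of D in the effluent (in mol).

143 mol

Conversion of G: G consumed = 1ξ₁ = 0.397 × 676 → ξ₁ = 268.4 mol.
Yield of A: 3ξ₂ / 676 = 0.278 → ξ₂ = 62.64 mol.
Outlet amounts (n = n₀ + Σ ν·ξ):
  G: 676 − 1(268.4) = 407.6
  D: 0 + 1(268.4) − 2(62.64) = 143.1
  A: 0 + 3(62.64) = 187.9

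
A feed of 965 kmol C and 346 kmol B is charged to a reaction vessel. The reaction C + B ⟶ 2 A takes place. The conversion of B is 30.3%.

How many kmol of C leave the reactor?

B reacted = 0.303 × 346 = 104.8 kmol; ν_B = −1, so ξ = 104.8/1 = 104.8 kmol.
Outlet amounts (n = n₀ + ν ξ):
  C: 965 − 1(104.8) = 860.2
  B: 346 − 1(104.8) = 241.2
  A: 0 + 2(104.8) = 209.7

860 kmol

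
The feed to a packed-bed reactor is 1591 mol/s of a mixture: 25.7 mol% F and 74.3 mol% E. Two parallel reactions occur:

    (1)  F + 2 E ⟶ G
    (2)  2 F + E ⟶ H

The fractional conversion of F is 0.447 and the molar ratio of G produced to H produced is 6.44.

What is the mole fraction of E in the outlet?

0.695

Conversion of F: F consumed = 0.447 × 408.9 = 182.8 mol/s = 1ξ₁ + 2ξ₂.
Selectivity: 1ξ₁ / (1ξ₂) = 6.44 → ξ₁ = 6.44 ξ₂.
Substitute: (1·6.44 + 2) ξ₂ = 182.8 → ξ₂ = 21.66 mol/s, ξ₁ = 139.5 mol/s.
Outlet amounts (n = n₀ + Σ ν·ξ):
  F: 408.9 − 1(139.5) − 2(21.66) = 226.1
  E: 1182 − 2(139.5) − 1(21.66) = 881.5
  G: 0 + 1(139.5) = 139.5
  H: 0 + 1(21.66) = 21.66
Total out = 1269 mol/s; y_E = 881.5 / 1269 = 0.6948.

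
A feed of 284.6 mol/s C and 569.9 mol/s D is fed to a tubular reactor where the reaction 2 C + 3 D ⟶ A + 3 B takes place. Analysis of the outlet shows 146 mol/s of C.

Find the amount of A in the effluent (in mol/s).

69.3 mol/s

For C: n = n₀ − 2ξ → 146 = 284.6 − 2ξ, giving ξ = 69.3 mol/s.
Outlet amounts (n = n₀ + ν ξ):
  C: 284.6 − 2(69.3) = 146
  D: 569.9 − 3(69.3) = 362
  A: 0 + 1(69.3) = 69.3
  B: 0 + 3(69.3) = 207.9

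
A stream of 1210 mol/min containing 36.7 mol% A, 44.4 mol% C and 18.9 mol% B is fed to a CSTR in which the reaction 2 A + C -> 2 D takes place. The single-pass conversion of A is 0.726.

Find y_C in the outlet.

0.359

A reacted = 0.726 × 444.1 = 322.4 mol/min; ν_A = −2, so ξ = 322.4/2 = 161.2 mol/min.
Outlet amounts (n = n₀ + ν ξ):
  A: 444.1 − 2(161.2) = 121.7
  C: 537.2 − 1(161.2) = 376
  D: 0 + 2(161.2) = 322.4
  B: 228.7 (inert)
Total out = 1049 mol/min; y_C = 376 / 1049 = 0.3585.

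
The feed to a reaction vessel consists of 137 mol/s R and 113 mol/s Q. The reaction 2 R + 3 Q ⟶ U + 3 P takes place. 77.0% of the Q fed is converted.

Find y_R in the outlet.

0.357

Q reacted = 0.77 × 113 = 87.01 mol/s; ν_Q = −3, so ξ = 87.01/3 = 29 mol/s.
Outlet amounts (n = n₀ + ν ξ):
  R: 137 − 2(29) = 78.99
  Q: 113 − 3(29) = 25.99
  U: 0 + 1(29) = 29
  P: 0 + 3(29) = 87.01
Total out = 221 mol/s; y_R = 78.99 / 221 = 0.3574.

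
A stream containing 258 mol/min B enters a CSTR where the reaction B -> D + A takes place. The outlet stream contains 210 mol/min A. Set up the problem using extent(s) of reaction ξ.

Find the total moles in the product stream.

468 mol/min

For A: n = n₀ + 1ξ → 210 = 0 + 1ξ, giving ξ = 210 mol/min.
Outlet amounts (n = n₀ + ν ξ):
  B: 258 − 1(210) = 48
  D: 0 + 1(210) = 210
  A: 0 + 1(210) = 210
Total out = 48 + 210 + 210 = 468 mol/min.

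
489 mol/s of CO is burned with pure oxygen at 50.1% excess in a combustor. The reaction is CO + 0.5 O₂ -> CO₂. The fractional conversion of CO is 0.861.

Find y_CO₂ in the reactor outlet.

0.652

Stoichiometric O₂ = 0.5 × 489 = 244.5 mol/s; O₂ fed = 244.5 × 1.501 = 367 mol/s.
Fuel reacted = 0.861 × 489 → ξ = 421 mol/s.
Outlet (n = n₀ + ν ξ):
  CO: 489 − 1(421) = 67.97
  O₂: 367 − 0.5(421) = 156.5
  CO₂: 0 + 1(421) = 421
Total out = 645.5 mol/s; y_CO₂ = 421 / 645.5 = 0.6523.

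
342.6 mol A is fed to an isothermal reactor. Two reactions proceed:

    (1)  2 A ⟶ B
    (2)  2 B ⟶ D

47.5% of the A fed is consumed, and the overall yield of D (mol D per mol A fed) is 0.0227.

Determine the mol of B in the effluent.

65.8 mol

Conversion of A: A consumed = 2ξ₁ = 0.475 × 342.6 → ξ₁ = 81.37 mol.
Yield of D: 1ξ₂ / 342.6 = 0.0227 → ξ₂ = 7.777 mol.
Outlet amounts (n = n₀ + Σ ν·ξ):
  A: 342.6 − 2(81.37) = 179.9
  B: 0 + 1(81.37) − 2(7.777) = 65.81
  D: 0 + 1(7.777) = 7.777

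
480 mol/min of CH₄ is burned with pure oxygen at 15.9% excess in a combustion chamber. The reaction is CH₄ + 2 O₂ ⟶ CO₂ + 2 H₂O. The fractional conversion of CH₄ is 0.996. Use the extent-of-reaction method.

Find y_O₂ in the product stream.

0.0983

Stoichiometric O₂ = 2 × 480 = 960 mol/min; O₂ fed = 960 × 1.159 = 1113 mol/min.
Fuel reacted = 0.996 × 480 → ξ = 478.1 mol/min.
Outlet (n = n₀ + ν ξ):
  CH₄: 480 − 1(478.1) = 1.92
  O₂: 1113 − 2(478.1) = 156.5
  CO₂: 0 + 1(478.1) = 478.1
  H₂O: 0 + 2(478.1) = 956.2
Total out = 1593 mol/min; y_O₂ = 156.5 / 1593 = 0.09825.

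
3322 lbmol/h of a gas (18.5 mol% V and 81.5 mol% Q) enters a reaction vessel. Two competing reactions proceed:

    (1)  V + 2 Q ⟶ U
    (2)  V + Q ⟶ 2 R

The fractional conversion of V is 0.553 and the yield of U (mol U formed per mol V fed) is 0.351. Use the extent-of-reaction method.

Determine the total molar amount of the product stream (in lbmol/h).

2890 lbmol/h

Yield of U: 1ξ₁ / 614.6 = 0.351 → ξ₁ = 215.7 lbmol/h.
Conversion of V: 1ξ₁ + 1ξ₂ = 0.553 × 614.6 = 339.9 → ξ₂ = 124.1 lbmol/h.
Outlet amounts (n = n₀ + Σ ν·ξ):
  V: 614.6 − 1(215.7) − 1(124.1) = 274.7
  Q: 2707 − 2(215.7) − 1(124.1) = 2152
  U: 0 + 1(215.7) = 215.7
  R: 0 + 2(124.1) = 248.3
Total out = 274.7 + 2152 + 215.7 + 248.3 = 2891 lbmol/h.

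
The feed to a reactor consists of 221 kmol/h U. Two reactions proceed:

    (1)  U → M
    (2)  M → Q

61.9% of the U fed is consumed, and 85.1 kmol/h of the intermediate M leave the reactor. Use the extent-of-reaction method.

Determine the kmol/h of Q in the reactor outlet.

51.7 kmol/h

Conversion of U: U consumed = 1ξ₁ = 0.619 × 221 → ξ₁ = 136.8 kmol/h.
M balance: n_M = 0 + 1ξ₁ − 1ξ₂ = 85.1 → ξ₂ = (1·136.8 − 85.1)/1 = 51.7 kmol/h.
Outlet amounts (n = n₀ + Σ ν·ξ):
  U: 221 − 1(136.8) = 84.2
  M: 0 + 1(136.8) − 1(51.7) = 85.1
  Q: 0 + 1(51.7) = 51.7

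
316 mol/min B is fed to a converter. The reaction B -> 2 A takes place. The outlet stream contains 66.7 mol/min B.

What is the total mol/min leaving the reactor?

565 mol/min

For B: n = n₀ − 1ξ → 66.7 = 316 − 1ξ, giving ξ = 249.3 mol/min.
Outlet amounts (n = n₀ + ν ξ):
  B: 316 − 1(249.3) = 66.7
  A: 0 + 2(249.3) = 498.6
Total out = 66.7 + 498.6 = 565.3 mol/min.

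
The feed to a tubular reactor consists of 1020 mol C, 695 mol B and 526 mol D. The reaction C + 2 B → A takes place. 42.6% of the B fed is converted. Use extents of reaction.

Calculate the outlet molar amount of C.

872 mol

B reacted = 0.426 × 695 = 296.1 mol; ν_B = −2, so ξ = 296.1/2 = 148 mol.
Outlet amounts (n = n₀ + ν ξ):
  C: 1020 − 1(148) = 872
  B: 695 − 2(148) = 398.9
  A: 0 + 1(148) = 148
  D: 526 (inert)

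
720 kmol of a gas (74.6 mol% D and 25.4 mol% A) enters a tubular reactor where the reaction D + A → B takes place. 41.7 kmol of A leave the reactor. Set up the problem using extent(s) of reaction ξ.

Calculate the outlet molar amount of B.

141 kmol

For A: n = n₀ − 1ξ → 41.7 = 182.9 − 1ξ, giving ξ = 141.2 kmol.
Outlet amounts (n = n₀ + ν ξ):
  D: 537.1 − 1(141.2) = 395.9
  A: 182.9 − 1(141.2) = 41.7
  B: 0 + 1(141.2) = 141.2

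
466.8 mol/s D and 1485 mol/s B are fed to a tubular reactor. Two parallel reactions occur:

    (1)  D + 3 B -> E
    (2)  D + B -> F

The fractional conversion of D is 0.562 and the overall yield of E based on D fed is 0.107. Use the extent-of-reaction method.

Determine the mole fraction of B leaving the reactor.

Yield of E: 1ξ₁ / 466.8 = 0.107 → ξ₁ = 49.95 mol/s.
Conversion of D: 1ξ₁ + 1ξ₂ = 0.562 × 466.8 = 262.3 → ξ₂ = 212.4 mol/s.
Outlet amounts (n = n₀ + Σ ν·ξ):
  D: 466.8 − 1(49.95) − 1(212.4) = 204.5
  B: 1485 − 3(49.95) − 1(212.4) = 1123
  E: 0 + 1(49.95) = 49.95
  F: 0 + 1(212.4) = 212.4
Total out = 1590 mol/s; y_B = 1123 / 1590 = 0.7063.

0.706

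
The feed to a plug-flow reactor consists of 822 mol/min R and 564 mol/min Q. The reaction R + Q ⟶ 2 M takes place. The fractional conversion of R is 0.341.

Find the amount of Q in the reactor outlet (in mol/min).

284 mol/min

R reacted = 0.341 × 822 = 280.3 mol/min; ν_R = −1, so ξ = 280.3/1 = 280.3 mol/min.
Outlet amounts (n = n₀ + ν ξ):
  R: 822 − 1(280.3) = 541.7
  Q: 564 − 1(280.3) = 283.7
  M: 0 + 2(280.3) = 560.6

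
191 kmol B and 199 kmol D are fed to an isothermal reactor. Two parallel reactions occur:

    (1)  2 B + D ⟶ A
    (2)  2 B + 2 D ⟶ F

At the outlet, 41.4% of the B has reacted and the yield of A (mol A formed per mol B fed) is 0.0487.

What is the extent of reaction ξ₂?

Yield of A: 1ξ₁ / 191 = 0.0487 → ξ₁ = 9.302 kmol.
Conversion of B: 2ξ₁ + 2ξ₂ = 0.414 × 191 = 79.07 → ξ₂ = 30.24 kmol.
Outlet amounts (n = n₀ + Σ ν·ξ):
  B: 191 − 2(9.302) − 2(30.24) = 111.9
  D: 199 − 1(9.302) − 2(30.24) = 129.2
  A: 0 + 1(9.302) = 9.302
  F: 0 + 1(30.24) = 30.24

ξ₂ = 30.2 kmol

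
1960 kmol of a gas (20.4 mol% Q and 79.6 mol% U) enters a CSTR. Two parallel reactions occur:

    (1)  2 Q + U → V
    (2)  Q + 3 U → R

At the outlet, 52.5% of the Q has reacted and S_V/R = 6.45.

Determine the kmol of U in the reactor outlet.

Conversion of Q: Q consumed = 0.525 × 399.8 = 209.9 kmol = 2ξ₁ + 1ξ₂.
Selectivity: 1ξ₁ / (1ξ₂) = 6.45 → ξ₁ = 6.45 ξ₂.
Substitute: (2·6.45 + 1) ξ₂ = 209.9 → ξ₂ = 15.1 kmol, ξ₁ = 97.41 kmol.
Outlet amounts (n = n₀ + Σ ν·ξ):
  Q: 399.8 − 2(97.41) − 1(15.1) = 189.9
  U: 1560 − 1(97.41) − 3(15.1) = 1417
  V: 0 + 1(97.41) = 97.41
  R: 0 + 1(15.1) = 15.1

1420 kmol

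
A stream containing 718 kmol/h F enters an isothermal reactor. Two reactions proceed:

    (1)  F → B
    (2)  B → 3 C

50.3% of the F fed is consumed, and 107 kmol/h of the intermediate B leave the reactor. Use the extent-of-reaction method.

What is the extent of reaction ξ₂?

ξ₂ = 254 kmol/h

Conversion of F: F consumed = 1ξ₁ = 0.503 × 718 → ξ₁ = 361.2 kmol/h.
B balance: n_B = 0 + 1ξ₁ − 1ξ₂ = 107 → ξ₂ = (1·361.2 − 107)/1 = 254.2 kmol/h.
Outlet amounts (n = n₀ + Σ ν·ξ):
  F: 718 − 1(361.2) = 356.8
  B: 0 + 1(361.2) − 1(254.2) = 107
  C: 0 + 3(254.2) = 762.5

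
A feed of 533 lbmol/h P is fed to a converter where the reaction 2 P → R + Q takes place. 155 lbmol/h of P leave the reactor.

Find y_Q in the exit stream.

For P: n = n₀ − 2ξ → 155 = 533 − 2ξ, giving ξ = 189 lbmol/h.
Outlet amounts (n = n₀ + ν ξ):
  P: 533 − 2(189) = 155
  R: 0 + 1(189) = 189
  Q: 0 + 1(189) = 189
Total out = 533 lbmol/h; y_Q = 189 / 533 = 0.3546.

0.355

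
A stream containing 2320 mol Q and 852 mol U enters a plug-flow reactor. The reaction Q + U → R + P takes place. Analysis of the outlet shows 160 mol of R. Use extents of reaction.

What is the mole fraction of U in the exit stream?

For R: n = n₀ + 1ξ → 160 = 0 + 1ξ, giving ξ = 160 mol.
Outlet amounts (n = n₀ + ν ξ):
  Q: 2320 − 1(160) = 2160
  U: 852 − 1(160) = 692
  R: 0 + 1(160) = 160
  P: 0 + 1(160) = 160
Total out = 3172 mol; y_U = 692 / 3172 = 0.2182.

0.218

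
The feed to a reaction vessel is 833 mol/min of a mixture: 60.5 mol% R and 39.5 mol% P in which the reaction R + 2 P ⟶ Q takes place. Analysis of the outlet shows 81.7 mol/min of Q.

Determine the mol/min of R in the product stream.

For Q: n = n₀ + 1ξ → 81.7 = 0 + 1ξ, giving ξ = 81.7 mol/min.
Outlet amounts (n = n₀ + ν ξ):
  R: 504 − 1(81.7) = 422.3
  P: 329 − 2(81.7) = 165.6
  Q: 0 + 1(81.7) = 81.7

422 mol/min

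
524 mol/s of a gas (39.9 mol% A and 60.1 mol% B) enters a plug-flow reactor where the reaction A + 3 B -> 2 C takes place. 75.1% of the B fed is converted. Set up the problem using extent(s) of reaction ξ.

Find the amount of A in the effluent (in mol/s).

B reacted = 0.751 × 314.9 = 236.5 mol/s; ν_B = −3, so ξ = 236.5/3 = 78.84 mol/s.
Outlet amounts (n = n₀ + ν ξ):
  A: 209.1 − 1(78.84) = 130.2
  B: 314.9 − 3(78.84) = 78.42
  C: 0 + 2(78.84) = 157.7

130 mol/s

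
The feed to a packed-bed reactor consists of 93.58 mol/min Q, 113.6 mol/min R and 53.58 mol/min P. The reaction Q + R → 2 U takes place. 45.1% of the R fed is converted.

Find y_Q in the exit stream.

0.162

R reacted = 0.451 × 113.6 = 51.23 mol/min; ν_R = −1, so ξ = 51.23/1 = 51.23 mol/min.
Outlet amounts (n = n₀ + ν ξ):
  Q: 93.58 − 1(51.23) = 42.35
  R: 113.6 − 1(51.23) = 62.37
  U: 0 + 2(51.23) = 102.5
  P: 53.58 (inert)
Total out = 260.8 mol/min; y_Q = 42.35 / 260.8 = 0.1624.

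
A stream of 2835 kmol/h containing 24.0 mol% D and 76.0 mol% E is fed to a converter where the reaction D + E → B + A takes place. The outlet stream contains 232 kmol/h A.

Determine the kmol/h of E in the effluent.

1920 kmol/h

For A: n = n₀ + 1ξ → 232 = 0 + 1ξ, giving ξ = 232 kmol/h.
Outlet amounts (n = n₀ + ν ξ):
  D: 680.4 − 1(232) = 448.4
  E: 2155 − 1(232) = 1923
  B: 0 + 1(232) = 232
  A: 0 + 1(232) = 232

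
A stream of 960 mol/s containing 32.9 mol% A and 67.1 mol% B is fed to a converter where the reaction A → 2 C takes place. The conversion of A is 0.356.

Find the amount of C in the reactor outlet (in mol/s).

A reacted = 0.356 × 315.8 = 112.4 mol/s; ν_A = −1, so ξ = 112.4/1 = 112.4 mol/s.
Outlet amounts (n = n₀ + ν ξ):
  A: 315.8 − 1(112.4) = 203.4
  C: 0 + 2(112.4) = 224.9
  B: 644.2 (inert)

225 mol/s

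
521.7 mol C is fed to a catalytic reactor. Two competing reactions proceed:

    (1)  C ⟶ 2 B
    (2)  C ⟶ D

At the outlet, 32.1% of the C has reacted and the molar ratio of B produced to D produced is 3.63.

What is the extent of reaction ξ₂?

Conversion of C: C consumed = 0.321 × 521.7 = 167.5 mol = 1ξ₁ + 1ξ₂.
Selectivity: 2ξ₁ / (1ξ₂) = 3.63 → ξ₁ = 1.815 ξ₂.
Substitute: (1·1.815 + 1) ξ₂ = 167.5 → ξ₂ = 59.49 mol, ξ₁ = 108 mol.
Outlet amounts (n = n₀ + Σ ν·ξ):
  C: 521.7 − 1(108) − 1(59.49) = 354.2
  B: 0 + 2(108) = 216
  D: 0 + 1(59.49) = 59.49

ξ₂ = 59.5 mol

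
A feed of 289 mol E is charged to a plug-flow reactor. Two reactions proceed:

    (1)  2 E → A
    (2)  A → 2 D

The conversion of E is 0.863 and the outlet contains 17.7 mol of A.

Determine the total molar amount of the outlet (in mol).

271 mol

Conversion of E: E consumed = 2ξ₁ = 0.863 × 289 → ξ₁ = 124.7 mol.
A balance: n_A = 0 + 1ξ₁ − 1ξ₂ = 17.7 → ξ₂ = (1·124.7 − 17.7)/1 = 107 mol.
Outlet amounts (n = n₀ + Σ ν·ξ):
  E: 289 − 2(124.7) = 39.59
  A: 0 + 1(124.7) − 1(107) = 17.7
  D: 0 + 2(107) = 214
Total out = 39.59 + 17.7 + 214 = 271.3 mol.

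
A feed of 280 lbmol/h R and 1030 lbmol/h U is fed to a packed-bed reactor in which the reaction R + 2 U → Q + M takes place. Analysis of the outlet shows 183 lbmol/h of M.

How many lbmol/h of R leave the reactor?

97 lbmol/h

For M: n = n₀ + 1ξ → 183 = 0 + 1ξ, giving ξ = 183 lbmol/h.
Outlet amounts (n = n₀ + ν ξ):
  R: 280 − 1(183) = 97
  U: 1030 − 2(183) = 664
  Q: 0 + 1(183) = 183
  M: 0 + 1(183) = 183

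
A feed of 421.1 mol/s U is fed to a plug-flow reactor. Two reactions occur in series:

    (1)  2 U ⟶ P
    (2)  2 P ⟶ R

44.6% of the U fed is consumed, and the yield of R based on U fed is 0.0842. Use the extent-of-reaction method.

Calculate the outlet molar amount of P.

Conversion of U: U consumed = 2ξ₁ = 0.446 × 421.1 → ξ₁ = 93.91 mol/s.
Yield of R: 1ξ₂ / 421.1 = 0.0842 → ξ₂ = 35.46 mol/s.
Outlet amounts (n = n₀ + Σ ν·ξ):
  U: 421.1 − 2(93.91) = 233.3
  P: 0 + 1(93.91) − 2(35.46) = 22.99
  R: 0 + 1(35.46) = 35.46

23 mol/s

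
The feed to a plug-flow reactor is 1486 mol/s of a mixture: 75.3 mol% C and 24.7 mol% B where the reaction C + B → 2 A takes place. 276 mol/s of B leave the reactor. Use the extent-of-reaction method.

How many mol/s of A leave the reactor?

For B: n = n₀ − 1ξ → 276 = 367 − 1ξ, giving ξ = 91.04 mol/s.
Outlet amounts (n = n₀ + ν ξ):
  C: 1119 − 1(91.04) = 1028
  B: 367 − 1(91.04) = 276
  A: 0 + 2(91.04) = 182.1

182 mol/s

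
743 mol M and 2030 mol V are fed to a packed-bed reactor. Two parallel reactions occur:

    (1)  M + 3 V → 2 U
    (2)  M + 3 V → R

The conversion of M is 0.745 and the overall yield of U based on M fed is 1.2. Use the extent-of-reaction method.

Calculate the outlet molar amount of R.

Yield of U: 2ξ₁ / 743 = 1.2 → ξ₁ = 445.8 mol.
Conversion of M: 1ξ₁ + 1ξ₂ = 0.745 × 743 = 553.5 → ξ₂ = 107.7 mol.
Outlet amounts (n = n₀ + Σ ν·ξ):
  M: 743 − 1(445.8) − 1(107.7) = 189.5
  V: 2030 − 3(445.8) − 3(107.7) = 369.4
  U: 0 + 2(445.8) = 891.6
  R: 0 + 1(107.7) = 107.7

108 mol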